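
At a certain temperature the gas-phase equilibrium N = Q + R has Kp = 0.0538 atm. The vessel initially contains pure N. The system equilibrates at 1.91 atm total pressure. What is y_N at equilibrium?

y_N = 0.716

Let X = conversion of N (basis 1 mol N); extent of reaction ξ = X.
Mole table: n_N = 1 − X; n_Q = X; n_R = X.
Total moles n_T = 1 + X.
y_i = n_i/n_T, p_i = y_i·P. Kp = p_Q p_R / (p_N).
This yields a degree-2 equation in X; solving on (0,1), X = 0.166.
Then n_N = 0.834, n_T = 1.17, so y_N = 0.716.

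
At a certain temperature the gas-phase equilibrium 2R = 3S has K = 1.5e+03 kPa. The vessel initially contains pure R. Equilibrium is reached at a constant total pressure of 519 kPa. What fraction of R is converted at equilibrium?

X = 0.580

Basis: 1 mol R initially; let X = conversion of R. Extent ξ = 0.5X.
Mole table: n_R = 1 − X; n_S = 1.5X.
Summing: n_T = 1 + 0.5X.
y_i = n_i/n_T, p_i = y_i·P. K = p_S^3 / (p_R^2).
Equating to 1.5e+03 kPa and solving on 0 < X < 1: X = 0.580.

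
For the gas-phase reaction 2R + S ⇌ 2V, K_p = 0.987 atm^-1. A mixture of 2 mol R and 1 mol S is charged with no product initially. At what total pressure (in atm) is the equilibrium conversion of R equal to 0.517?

P = 5.97 atm

Take 2 mol R as basis and let X be its fractional conversion, so ξ = X.
Moles: n_R = 2 − 2X; n_S = 1 − X; n_V = 2X.
Summing: n_T = 3 − X.
K_p = p_V^2 / (p_R^2 p_S) with p_i = (n_i/n_T)·P.
At X = 0.517: the mole-fraction product g(X) = Π y_i^ν_i = 5.89. Since K_p = g(X)·P^{-1}, P = (g/K_p)^(1/1) = (5.89/0.987)^(1/1) = 5.97 atm.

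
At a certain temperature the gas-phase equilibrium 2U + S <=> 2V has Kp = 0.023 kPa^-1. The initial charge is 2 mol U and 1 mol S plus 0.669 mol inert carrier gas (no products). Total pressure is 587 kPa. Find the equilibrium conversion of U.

Take 2 mol U as basis and let X be its fractional conversion, so ξ = X.
Species balance: n_U = 2 − 2X; n_S = 1 − X; n_V = 2X; n_I = 0.669 (inert).
Total moles n_T = 3.67 − X.
Mole fractions y_i = n_i/n_T; Kp = p_V^2 / (p_U^2 p_S) with p_i = y_i·P.
This yields a degree-3 equation in X; solving on (0,1), X = 0.576.

X = 0.576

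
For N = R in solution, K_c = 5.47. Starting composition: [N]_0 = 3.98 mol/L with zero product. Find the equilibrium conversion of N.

Let X = conversion of N; extent ξ = 3.98·X mol/L.
Concentrations: [N] = 3.98 − 3.98X; [R] = 3.98X.
K_c = [R] / ([N]).
Setting equal to 5.47 and solving for X on (0,1) gives X = 0.845.

X = 0.845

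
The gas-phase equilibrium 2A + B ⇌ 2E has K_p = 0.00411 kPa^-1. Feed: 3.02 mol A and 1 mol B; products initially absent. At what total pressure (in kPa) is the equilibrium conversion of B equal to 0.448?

Basis: 1 mol B initially; let X = conversion of B. Extent ξ = X.
At extent ξ: n_A = 3.02 − 2X; n_B = 1 − X; n_E = 2X.
Total moles n_T = 4.02 − X.
K_p = p_E^2 / (p_A^2 p_B) with p_i = (n_i/n_T)·P.
At X = 0.448: the mole-fraction product g(X) = Π y_i^ν_i = 1.152. Since K_p = g(X)·P^{-1}, P = (g/K_p)^(1/1) = (1.152/0.00411)^(1/1) = 280 kPa.

P = 280 kPa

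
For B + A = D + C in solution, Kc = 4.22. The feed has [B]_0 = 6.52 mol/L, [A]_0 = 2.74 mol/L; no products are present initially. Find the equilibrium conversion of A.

Let X = conversion of A; extent ξ = 2.74·X mol/L.
Concentrations: [B] = 6.52 − 2.74X; [A] = 2.74 − 2.74X; [D] = 2.74X; [C] = 2.74X.
Kc = [D] [C] / ([B] [A]).
Setting equal to 4.22 and solving for X on (0,1) gives X = 0.878.

X = 0.878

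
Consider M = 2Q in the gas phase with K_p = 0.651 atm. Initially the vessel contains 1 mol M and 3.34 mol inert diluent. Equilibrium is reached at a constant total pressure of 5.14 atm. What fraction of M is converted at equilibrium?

X = 0.317

Let X = conversion of M (basis 1 mol M); extent of reaction ξ = X.
Mole table: n_M = 1 − X; n_Q = 2X; n_I = 3.34 (inert).
n_T = Σnᵢ = 4.34 + X.
With p_i = (n_i/n_T)P, K_p = p_Q^2 / (p_M).
Substituting and setting equal to 0.651 atm gives a polynomial in X; the root in (0,1) is X = 0.317.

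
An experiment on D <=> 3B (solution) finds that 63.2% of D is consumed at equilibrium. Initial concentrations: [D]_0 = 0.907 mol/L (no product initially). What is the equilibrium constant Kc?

Let X = conversion of D.
Concentrations: [D] = 0.907 − 0.907X; [B] = 2.72X.
At X = 0.632: [D] = 0.334, [B] = 1.72.
Kc = [B]^3 / ([D]) = 15.2 (mol/L)^2.

Kc = 15.2 (mol/L)^2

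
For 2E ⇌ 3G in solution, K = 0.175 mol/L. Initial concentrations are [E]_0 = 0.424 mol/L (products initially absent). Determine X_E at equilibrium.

Let X = conversion of E; extent ξ = 0.424X/2 mol/L.
Concentrations: [E] = 0.424 − 0.424X; [G] = 0.636X.
K = [G]^3 / ([E]^2).
Setting equal to 0.175 and solving for X on (0,1) gives X = 0.366.

X = 0.366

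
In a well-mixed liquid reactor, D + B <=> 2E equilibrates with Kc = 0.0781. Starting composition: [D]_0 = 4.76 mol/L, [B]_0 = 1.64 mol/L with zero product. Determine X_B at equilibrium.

X = 0.205

Let X = conversion of B; extent ξ = 1.64·X mol/L.
Concentrations: [D] = 4.76 − 1.64X; [B] = 1.64 − 1.64X; [E] = 3.28X.
Kc = [E]^2 / ([D] [B]).
This equals 0.0781 at X = 0.205 (the root in 0 < X < 1).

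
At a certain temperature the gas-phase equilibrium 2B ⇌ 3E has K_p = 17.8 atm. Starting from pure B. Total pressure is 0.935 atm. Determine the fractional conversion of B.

Basis: 1 mol B initially; let X = conversion of B. Extent ξ = 0.5X.
Moles: n_B = 1 − X; n_E = 1.5X.
Total moles n_T = 1 + 0.5X.
y_i = n_i/n_T, p_i = y_i·P. K_p = p_E^3 / (p_B^2).
This yields a degree-3 equation in X; solving on (0,1), X = 0.762.

X = 0.762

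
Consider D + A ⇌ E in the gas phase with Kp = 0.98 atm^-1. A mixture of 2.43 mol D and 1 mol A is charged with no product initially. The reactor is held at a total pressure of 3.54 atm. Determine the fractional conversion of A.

X = 0.688

Basis: 1 mol A initially; let X = conversion of A. Extent ξ = X.
Species balance: n_D = 2.43 − X; n_A = 1 − X; n_E = X.
Summing: n_T = 3.43 − X.
y_i = n_i/n_T, p_i = y_i·P. Kp = p_E / (p_D p_A).
Substituting and setting equal to 0.98 atm^-1 gives a polynomial in X; the root in (0,1) is X = 0.688.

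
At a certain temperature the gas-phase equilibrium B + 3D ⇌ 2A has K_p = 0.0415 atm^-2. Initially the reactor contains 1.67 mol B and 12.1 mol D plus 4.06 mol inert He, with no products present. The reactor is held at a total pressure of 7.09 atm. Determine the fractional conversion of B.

Basis: 1.67 mol B initially; let X = conversion of B. Extent ξ = 1.67X.
Mole table: n_B = 1.67 − 1.67X; n_D = 12.1 − 5.01X; n_A = 3.34X; n_I = 4.06 (inert).
Summing: n_T = 17.8 − 3.34X.
Mole fractions y_i = n_i/n_T; K_p = p_A^2 / (p_B p_D^3) with p_i = y_i·P.
This yields a degree-4 equation in X; solving on (0,1), X = 0.606.

X = 0.606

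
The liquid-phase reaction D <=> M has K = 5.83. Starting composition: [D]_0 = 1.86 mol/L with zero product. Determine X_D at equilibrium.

X = 0.854

Let X = conversion of D; extent ξ = 1.86·X mol/L.
Concentrations: [D] = 1.86 − 1.86X; [M] = 1.86X.
K = [M] / ([D]).
Setting equal to 5.83 and solving for X on (0,1) gives X = 0.854.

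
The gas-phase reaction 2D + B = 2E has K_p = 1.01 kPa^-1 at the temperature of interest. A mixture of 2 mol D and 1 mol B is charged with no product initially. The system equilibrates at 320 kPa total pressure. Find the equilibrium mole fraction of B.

y_B = 0.077

Let X = conversion of D (basis 2 mol D); extent of reaction ξ = X.
Mole table: n_D = 2 − 2X; n_B = 1 − X; n_E = 2X.
Summing: n_T = 3 − X.
Mole fractions y_i = n_i/n_T; K_p = p_E^2 / (p_D^2 p_B) with p_i = y_i·P.
This yields a degree-3 equation in X; solving on (0,1), X = 0.833.
Then n_B = 0.167, n_T = 2.17, so y_B = 0.077.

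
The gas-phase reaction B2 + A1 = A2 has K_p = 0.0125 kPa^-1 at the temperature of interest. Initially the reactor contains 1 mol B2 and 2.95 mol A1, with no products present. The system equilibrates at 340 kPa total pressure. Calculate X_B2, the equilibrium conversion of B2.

Take 1 mol B2 as basis and let X be its fractional conversion, so ξ = X.
Moles: n_B2 = 1 − X; n_A1 = 2.95 − X; n_A2 = X.
Total moles n_T = 3.95 − X.
y_i = n_i/n_T, p_i = y_i·P. K_p = p_A2 / (p_B2 p_A1).
Setting this equal to 0.0125 kPa^-1 and taking the physical root (0 < X < 1) gives X = 0.745.

X = 0.745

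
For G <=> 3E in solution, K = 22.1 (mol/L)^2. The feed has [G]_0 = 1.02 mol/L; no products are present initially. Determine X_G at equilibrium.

X = 0.650

Let X = conversion of G; extent ξ = 1.02·X mol/L.
Concentrations: [G] = 1.02 − 1.02X; [E] = 3.06X.
K = [E]^3 / ([G]).
This equals 22.1 at X = 0.650 (the root in 0 < X < 1).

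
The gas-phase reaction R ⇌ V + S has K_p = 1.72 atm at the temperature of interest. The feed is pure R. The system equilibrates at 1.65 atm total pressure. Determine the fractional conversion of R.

Let X = conversion of R (basis 1 mol R); extent of reaction ξ = X.
Mole table: n_R = 1 − X; n_V = X; n_S = X.
n_T = Σnᵢ = 1 + X.
y_i = n_i/n_T, p_i = y_i·P. K_p = p_V p_S / (p_R).
Equating to 1.72 atm and solving on 0 < X < 1: X = 0.714.

X = 0.714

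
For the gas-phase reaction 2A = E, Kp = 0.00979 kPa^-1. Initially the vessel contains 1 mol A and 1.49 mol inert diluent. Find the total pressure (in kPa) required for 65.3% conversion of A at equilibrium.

P = 599 kPa

Take 1 mol A as basis and let X be its fractional conversion, so ξ = 0.5X.
At extent ξ: n_A = 1 − X; n_E = 0.5X; n_I = 1.49 (inert).
Total moles n_T = 2.49 − 0.5X.
Kp = p_E / (p_A^2) with p_i = (n_i/n_T)·P.
At X = 0.653: the mole-fraction product g(X) = Π y_i^ν_i = 5.867. Since Kp = g(X)·P^{-1}, P = (g/Kp)^(1/1) = (5.867/0.00979)^(1/1) = 599 kPa.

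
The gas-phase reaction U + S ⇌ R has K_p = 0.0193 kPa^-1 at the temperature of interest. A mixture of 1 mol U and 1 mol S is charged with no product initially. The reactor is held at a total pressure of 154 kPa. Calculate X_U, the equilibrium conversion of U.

X = 0.498

Basis: 1 mol U initially; let X = conversion of U. Extent ξ = X.
Species balance: n_U = 1 − X; n_S = 1 − X; n_R = X.
Summing: n_T = 2 − X.
y_i = n_i/n_T, p_i = y_i·P. K_p = p_R / (p_U p_S).
Equating to 0.0193 kPa^-1 and solving on 0 < X < 1: X = 0.498.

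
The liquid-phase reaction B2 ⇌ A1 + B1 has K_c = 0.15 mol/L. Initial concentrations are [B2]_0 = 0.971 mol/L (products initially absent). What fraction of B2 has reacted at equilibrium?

Let X = conversion of B2; extent ξ = 0.971·X mol/L.
Concentrations: [B2] = 0.971 − 0.971X; [A1] = 0.971X; [B1] = 0.971X.
K_c = [A1] [B1] / ([B2]).
Solving K_c = 0.15 for X ∈ (0,1): X = 0.323.

X = 0.323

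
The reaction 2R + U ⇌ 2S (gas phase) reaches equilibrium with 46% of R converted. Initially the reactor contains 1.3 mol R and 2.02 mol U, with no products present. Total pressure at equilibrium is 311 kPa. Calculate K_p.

Let X = conversion of R (basis 1.3 mol R); extent of reaction ξ = 0.65X.
Species balance: n_R = 1.3 − 1.3X; n_U = 2.02 − 0.65X; n_S = 1.3X.
Total moles n_T = 3.32 − 0.65X.
At X = 0.46: n_R = 0.702, n_U = 1.72, n_S = 0.598, n_T = 3.02.
p_i = (n_i/n_T)·P. K_p = p_S^2 / (p_R^2 p_U) = 0.0041 kPa^-1.

K_p = 0.0041 kPa^-1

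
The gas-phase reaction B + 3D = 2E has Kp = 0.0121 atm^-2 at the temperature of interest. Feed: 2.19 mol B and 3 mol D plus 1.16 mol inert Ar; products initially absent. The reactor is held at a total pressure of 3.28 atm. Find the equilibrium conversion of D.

Basis: 3 mol D initially; let X = conversion of D. Extent ξ = X.
Mole table: n_B = 2.19 − X; n_D = 3 − 3X; n_E = 2X; n_I = 1.16 (inert).
n_T = Σnᵢ = 6.35 − 2X.
Mole fractions y_i = n_i/n_T; Kp = p_E^2 / (p_B p_D^3) with p_i = y_i·P.
This yields a degree-4 equation in X; solving on (0,1), X = 0.168.

X = 0.168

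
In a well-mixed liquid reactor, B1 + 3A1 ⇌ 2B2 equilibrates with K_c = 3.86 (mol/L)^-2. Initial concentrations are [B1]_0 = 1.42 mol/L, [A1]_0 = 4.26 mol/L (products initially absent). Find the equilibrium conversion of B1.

X = 0.691

Let X = conversion of B1; extent ξ = 1.42·X mol/L.
Concentrations: [B1] = 1.42 − 1.42X; [A1] = 4.26 − 4.26X; [B2] = 2.84X.
K_c = [B2]^2 / ([B1] [A1]^3).
Equating to 3.86 (mol/L)^-2: the physical root is X = 0.691.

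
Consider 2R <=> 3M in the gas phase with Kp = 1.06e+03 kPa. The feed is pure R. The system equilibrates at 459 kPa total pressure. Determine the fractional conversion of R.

X = 0.556

Let X = conversion of R (basis 1 mol R); extent of reaction ξ = 0.5X.
Mole table: n_R = 1 − X; n_M = 1.5X.
Summing: n_T = 1 + 0.5X.
y_i = n_i/n_T, p_i = y_i·P. Kp = p_M^3 / (p_R^2).
Setting this equal to 1.06e+03 kPa and taking the physical root (0 < X < 1) gives X = 0.556.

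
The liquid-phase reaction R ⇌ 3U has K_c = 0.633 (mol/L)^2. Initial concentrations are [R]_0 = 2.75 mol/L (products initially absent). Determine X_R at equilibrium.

Let X = conversion of R; extent ξ = 2.75·X mol/L.
Concentrations: [R] = 2.75 − 2.75X; [U] = 8.25X.
K_c = [U]^3 / ([R]).
Solving K_c = 0.633 for X ∈ (0,1): X = 0.139.

X = 0.139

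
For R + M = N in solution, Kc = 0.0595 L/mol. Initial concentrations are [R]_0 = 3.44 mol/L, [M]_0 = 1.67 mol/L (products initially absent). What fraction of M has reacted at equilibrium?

Let X = conversion of M; extent ξ = 1.67·X mol/L.
Concentrations: [R] = 3.44 − 1.67X; [M] = 1.67 − 1.67X; [N] = 1.67X.
Kc = [N] / ([R] [M]).
Equating to 0.0595 L/mol: the physical root is X = 0.159.

X = 0.159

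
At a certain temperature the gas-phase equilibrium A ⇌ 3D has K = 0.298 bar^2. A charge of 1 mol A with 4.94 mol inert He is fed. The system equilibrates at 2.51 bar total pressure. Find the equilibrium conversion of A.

Let X = conversion of A (basis 1 mol A); extent of reaction ξ = X.
At extent ξ: n_A = 1 − X; n_D = 3X; n_I = 4.94 (inert).
Total moles n_T = 5.94 + 2X.
y_i = n_i/n_T, p_i = y_i·P. K = p_D^3 / (p_A).
Substituting and setting equal to 0.298 bar^2 gives a polynomial in X; the root in (0,1) is X = 0.367.

X = 0.367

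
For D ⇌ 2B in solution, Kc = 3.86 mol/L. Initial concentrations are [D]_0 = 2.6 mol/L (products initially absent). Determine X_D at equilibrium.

X = 0.451

Let X = conversion of D; extent ξ = 2.6·X mol/L.
Concentrations: [D] = 2.6 − 2.6X; [B] = 5.2X.
Kc = [B]^2 / ([D]).
Setting equal to 3.86 and solving for X on (0,1) gives X = 0.451.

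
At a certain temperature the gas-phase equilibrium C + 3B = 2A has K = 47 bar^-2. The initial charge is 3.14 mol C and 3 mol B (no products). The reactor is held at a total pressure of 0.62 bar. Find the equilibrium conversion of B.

X = 0.674

Basis: 3 mol B initially; let X = conversion of B. Extent ξ = X.
Moles: n_C = 3.14 − X; n_B = 3 − 3X; n_A = 2X.
n_T = Σnᵢ = 6.14 − 2X.
With p_i = (n_i/n_T)P, K = p_A^2 / (p_C p_B^3).
This yields a degree-4 equation in X; solving on (0,1), X = 0.674.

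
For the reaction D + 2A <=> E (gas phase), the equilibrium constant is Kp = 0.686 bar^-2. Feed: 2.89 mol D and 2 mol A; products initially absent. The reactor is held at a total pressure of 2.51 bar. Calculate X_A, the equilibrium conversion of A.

Take 2 mol A as basis and let X be its fractional conversion, so ξ = X.
Species balance: n_D = 2.89 − X; n_A = 2 − 2X; n_E = X.
Total moles n_T = 4.89 − 2X.
y_i = n_i/n_T, p_i = y_i·P. Kp = p_E / (p_D p_A^2).
Substituting and setting equal to 0.686 bar^-2 gives a polynomial in X; the root in (0,1) is X = 0.556.

X = 0.556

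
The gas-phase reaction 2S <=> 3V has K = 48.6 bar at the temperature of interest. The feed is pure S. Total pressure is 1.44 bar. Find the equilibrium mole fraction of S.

Let X = conversion of S (basis 1 mol S); extent of reaction ξ = 0.5X.
Species balance: n_S = 1 − X; n_V = 1.5X.
n_T = Σnᵢ = 1 + 0.5X.
y_i = n_i/n_T, p_i = y_i·P. K = p_V^3 / (p_S^2).
Setting this equal to 48.6 bar and taking the physical root (0 < X < 1) gives X = 0.807.
Then n_S = 0.193, n_T = 1.4, so y_S = 0.138.

y_S = 0.138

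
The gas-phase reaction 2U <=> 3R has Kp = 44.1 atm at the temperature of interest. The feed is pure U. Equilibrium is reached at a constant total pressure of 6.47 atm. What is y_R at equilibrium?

Take 1 mol U as basis and let X be its fractional conversion, so ξ = 0.5X.
Moles: n_U = 1 − X; n_R = 1.5X.
Summing: n_T = 1 + 0.5X.
y_i = n_i/n_T, p_i = y_i·P. Kp = p_R^3 / (p_U^2).
Setting this equal to 44.1 atm and taking the physical root (0 < X < 1) gives X = 0.668.
Then n_R = 1, n_T = 1.33, so y_R = 0.751.

y_R = 0.751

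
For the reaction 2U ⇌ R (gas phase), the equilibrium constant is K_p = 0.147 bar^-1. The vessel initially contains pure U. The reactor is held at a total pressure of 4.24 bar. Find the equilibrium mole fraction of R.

y_R = 0.303

Take 1 mol U as basis and let X be its fractional conversion, so ξ = 0.5X.
Mole table: n_U = 1 − X; n_R = 0.5X.
Total moles n_T = 1 − 0.5X.
With p_i = (n_i/n_T)P, K_p = p_R / (p_U^2).
Equating to 0.147 bar^-1 and solving on 0 < X < 1: X = 0.465.
Then n_R = 0.232, n_T = 0.768, so y_R = 0.303.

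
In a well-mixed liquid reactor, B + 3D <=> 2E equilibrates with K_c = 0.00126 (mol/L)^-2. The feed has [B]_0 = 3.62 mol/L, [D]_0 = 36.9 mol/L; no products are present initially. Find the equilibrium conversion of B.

Let X = conversion of B; extent ξ = 3.62·X mol/L.
Concentrations: [B] = 3.62 − 3.62X; [D] = 36.9 − 10.9X; [E] = 7.24X.
K_c = [E]^2 / ([B] [D]^3).
Setting equal to 0.00126 and solving for X on (0,1) gives X = 0.739.

X = 0.739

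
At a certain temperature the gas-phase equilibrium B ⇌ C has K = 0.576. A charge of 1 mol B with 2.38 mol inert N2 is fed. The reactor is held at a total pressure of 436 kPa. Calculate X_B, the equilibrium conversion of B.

Let X = conversion of B (basis 1 mol B); extent of reaction ξ = X.
At extent ξ: n_B = 1 − X; n_C = X; n_I = 2.38 (inert).
n_T stays at 3.38 (no change in mole number).
Mole fractions y_i = n_i/n_T; K = p_C / (p_B) with p_i = y_i·P.
Setting this equal to 0.576 and taking the physical root (0 < X < 1) gives X = 0.365.

X = 0.365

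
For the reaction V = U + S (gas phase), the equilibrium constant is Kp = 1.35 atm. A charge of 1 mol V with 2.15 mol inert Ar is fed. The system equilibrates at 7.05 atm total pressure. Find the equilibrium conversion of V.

X = 0.559

Basis: 1 mol V initially; let X = conversion of V. Extent ξ = X.
Moles: n_V = 1 − X; n_U = X; n_S = X; n_I = 2.15 (inert).
n_T = Σnᵢ = 3.15 + X.
y_i = n_i/n_T, p_i = y_i·P. Kp = p_U p_S / (p_V).
Setting this equal to 1.35 atm and taking the physical root (0 < X < 1) gives X = 0.559.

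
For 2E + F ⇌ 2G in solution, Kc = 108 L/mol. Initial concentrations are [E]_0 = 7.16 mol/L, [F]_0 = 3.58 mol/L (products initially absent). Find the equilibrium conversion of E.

Let X = conversion of E; extent ξ = 7.16X/2 mol/L.
Concentrations: [E] = 7.16 − 7.16X; [F] = 3.58 − 3.58X; [G] = 7.16X.
Kc = [G]^2 / ([E]^2 [F]).
Equating to 108 L/mol: the physical root is X = 0.874.

X = 0.874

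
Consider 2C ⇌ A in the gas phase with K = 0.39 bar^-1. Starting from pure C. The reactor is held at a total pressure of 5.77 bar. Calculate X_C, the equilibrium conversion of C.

Let X = conversion of C (basis 1 mol C); extent of reaction ξ = 0.5X.
Mole table: n_C = 1 − X; n_A = 0.5X.
Summing: n_T = 1 − 0.5X.
Mole fractions y_i = n_i/n_T; K = p_A / (p_C^2) with p_i = y_i·P.
Substituting and setting equal to 0.39 bar^-1 gives a polynomial in X; the root in (0,1) is X = 0.684.

X = 0.684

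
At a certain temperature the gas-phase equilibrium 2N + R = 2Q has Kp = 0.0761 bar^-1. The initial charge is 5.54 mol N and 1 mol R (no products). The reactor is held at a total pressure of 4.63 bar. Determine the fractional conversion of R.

Basis: 1 mol R initially; let X = conversion of R. Extent ξ = X.
Species balance: n_N = 5.54 − 2X; n_R = 1 − X; n_Q = 2X.
Total moles n_T = 6.54 − X.
y_i = n_i/n_T, p_i = y_i·P. Kp = p_Q^2 / (p_N^2 p_R).
Setting this equal to 0.0761 bar^-1 and taking the physical root (0 < X < 1) gives X = 0.426.

X = 0.426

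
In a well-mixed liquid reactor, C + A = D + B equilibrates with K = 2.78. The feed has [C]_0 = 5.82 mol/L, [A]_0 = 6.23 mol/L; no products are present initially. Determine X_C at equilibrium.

X = 0.646

Let X = conversion of C; extent ξ = 5.82·X mol/L.
Concentrations: [C] = 5.82 − 5.82X; [A] = 6.23 − 5.82X; [D] = 5.82X; [B] = 5.82X.
K = [D] [B] / ([C] [A]).
Solving K = 2.78 for X ∈ (0,1): X = 0.646.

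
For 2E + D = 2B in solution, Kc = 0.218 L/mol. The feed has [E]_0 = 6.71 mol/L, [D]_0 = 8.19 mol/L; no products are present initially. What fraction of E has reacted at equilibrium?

Let X = conversion of E; extent ξ = 6.71X/2 mol/L.
Concentrations: [E] = 6.71 − 6.71X; [D] = 8.19 − 3.35X; [B] = 6.71X.
Kc = [B]^2 / ([E]^2 [D]).
Equating to 0.218 L/mol: the physical root is X = 0.541.

X = 0.541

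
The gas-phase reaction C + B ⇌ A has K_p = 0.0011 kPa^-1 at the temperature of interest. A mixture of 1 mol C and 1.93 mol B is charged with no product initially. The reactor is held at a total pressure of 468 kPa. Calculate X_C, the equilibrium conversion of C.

Take 1 mol C as basis and let X be its fractional conversion, so ξ = X.
Species balance: n_C = 1 − X; n_B = 1.93 − X; n_A = X.
Total moles n_T = 2.93 − X.
Mole fractions y_i = n_i/n_T; K_p = p_A / (p_C p_B) with p_i = y_i·P.
This yields a degree-2 equation in X; solving on (0,1), X = 0.244.

X = 0.244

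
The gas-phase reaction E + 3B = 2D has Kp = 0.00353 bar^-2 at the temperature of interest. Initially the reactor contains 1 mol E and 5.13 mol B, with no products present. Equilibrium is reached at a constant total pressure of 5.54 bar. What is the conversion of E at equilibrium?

X = 0.236

Basis: 1 mol E initially; let X = conversion of E. Extent ξ = X.
Mole table: n_E = 1 − X; n_B = 5.13 − 3X; n_D = 2X.
Total moles n_T = 6.13 − 2X.
Mole fractions y_i = n_i/n_T; Kp = p_D^2 / (p_E p_B^3) with p_i = y_i·P.
Setting this equal to 0.00353 bar^-2 and taking the physical root (0 < X < 1) gives X = 0.236.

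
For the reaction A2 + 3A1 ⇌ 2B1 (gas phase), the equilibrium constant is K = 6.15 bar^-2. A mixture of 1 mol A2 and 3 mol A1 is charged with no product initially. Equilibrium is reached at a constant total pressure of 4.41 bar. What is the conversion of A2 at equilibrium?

Take 1 mol A2 as basis and let X be its fractional conversion, so ξ = X.
Species balance: n_A2 = 1 − X; n_A1 = 3 − 3X; n_B1 = 2X.
n_T = Σnᵢ = 4 − 2X.
y_i = n_i/n_T, p_i = y_i·P. K = p_B1^2 / (p_A2 p_A1^3).
Equating to 6.15 bar^-2 and solving on 0 < X < 1: X = 0.744.

X = 0.744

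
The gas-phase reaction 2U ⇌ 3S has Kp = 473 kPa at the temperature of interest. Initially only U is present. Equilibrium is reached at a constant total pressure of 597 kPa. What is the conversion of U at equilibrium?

Let X = conversion of U (basis 1 mol U); extent of reaction ξ = 0.5X.
Species balance: n_U = 1 − X; n_S = 1.5X.
n_T = Σnᵢ = 1 + 0.5X.
Mole fractions y_i = n_i/n_T; Kp = p_S^3 / (p_U^2) with p_i = y_i·P.
Setting this equal to 473 kPa and taking the physical root (0 < X < 1) gives X = 0.445.

X = 0.445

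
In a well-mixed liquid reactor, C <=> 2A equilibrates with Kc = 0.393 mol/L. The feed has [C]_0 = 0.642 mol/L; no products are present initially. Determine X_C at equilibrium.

Let X = conversion of C; extent ξ = 0.642·X mol/L.
Concentrations: [C] = 0.642 − 0.642X; [A] = 1.28X.
Kc = [A]^2 / ([C]).
Setting equal to 0.393 and solving for X on (0,1) gives X = 0.322.

X = 0.322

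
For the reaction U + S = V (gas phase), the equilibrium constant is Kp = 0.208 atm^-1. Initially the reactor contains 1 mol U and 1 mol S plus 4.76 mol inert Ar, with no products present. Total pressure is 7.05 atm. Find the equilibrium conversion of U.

Take 1 mol U as basis and let X be its fractional conversion, so ξ = X.
Species balance: n_U = 1 − X; n_S = 1 − X; n_V = X; n_I = 4.76 (inert).
n_T = Σnᵢ = 6.76 − X.
Mole fractions y_i = n_i/n_T; Kp = p_V / (p_U p_S) with p_i = y_i·P.
Setting this equal to 0.208 atm^-1 and taking the physical root (0 < X < 1) gives X = 0.158.

X = 0.158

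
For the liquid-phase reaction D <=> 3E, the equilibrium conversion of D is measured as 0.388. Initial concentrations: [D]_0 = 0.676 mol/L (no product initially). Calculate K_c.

Let X = conversion of D.
Concentrations: [D] = 0.676 − 0.676X; [E] = 2.03X.
At X = 0.388: [D] = 0.414, [E] = 0.787.
K_c = [E]^3 / ([D]) = 1.18 (mol/L)^2.

K_c = 1.18 (mol/L)^2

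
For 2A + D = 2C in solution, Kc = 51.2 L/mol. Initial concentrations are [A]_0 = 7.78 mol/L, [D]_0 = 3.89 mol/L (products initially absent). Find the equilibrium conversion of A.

X = 0.847

Let X = conversion of A; extent ξ = 7.78X/2 mol/L.
Concentrations: [A] = 7.78 − 7.78X; [D] = 3.89 − 3.89X; [C] = 7.78X.
Kc = [C]^2 / ([A]^2 [D]).
Solving Kc = 51.2 for X ∈ (0,1): X = 0.847.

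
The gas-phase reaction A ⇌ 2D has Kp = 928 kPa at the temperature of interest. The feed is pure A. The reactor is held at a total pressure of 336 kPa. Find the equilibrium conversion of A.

X = 0.639

Let X = conversion of A (basis 1 mol A); extent of reaction ξ = X.
At extent ξ: n_A = 1 − X; n_D = 2X.
Total moles n_T = 1 + X.
y_i = n_i/n_T, p_i = y_i·P. Kp = p_D^2 / (p_A).
Equating to 928 kPa and solving on 0 < X < 1: X = 0.639.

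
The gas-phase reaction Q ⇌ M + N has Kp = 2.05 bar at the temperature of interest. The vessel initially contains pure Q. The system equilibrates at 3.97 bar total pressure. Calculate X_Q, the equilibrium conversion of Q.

X = 0.584

Basis: 1 mol Q initially; let X = conversion of Q. Extent ξ = X.
Mole table: n_Q = 1 − X; n_M = X; n_N = X.
Total moles n_T = 1 + X.
With p_i = (n_i/n_T)P, Kp = p_M p_N / (p_Q).
Equating to 2.05 bar and solving on 0 < X < 1: X = 0.584.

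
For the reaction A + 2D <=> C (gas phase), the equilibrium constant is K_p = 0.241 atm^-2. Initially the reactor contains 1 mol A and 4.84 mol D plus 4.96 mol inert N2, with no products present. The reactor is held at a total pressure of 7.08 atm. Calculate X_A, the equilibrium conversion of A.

Take 1 mol A as basis and let X be its fractional conversion, so ξ = X.
Species balance: n_A = 1 − X; n_D = 4.84 − 2X; n_C = X; n_I = 4.96 (inert).
Total moles n_T = 10.8 − 2X.
With p_i = (n_i/n_T)P, K_p = p_C / (p_A p_D^2).
This yields a degree-3 equation in X; solving on (0,1), X = 0.630.

X = 0.630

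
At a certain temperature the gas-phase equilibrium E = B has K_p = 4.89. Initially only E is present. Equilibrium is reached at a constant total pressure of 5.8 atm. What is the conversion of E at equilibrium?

X = 0.830

Basis: 1 mol E initially; let X = conversion of E. Extent ξ = X.
Species balance: n_E = 1 − X; n_B = X.
Total moles n_T = 1 (Δν = 0, constant).
y_i = n_i/n_T, p_i = y_i·P. K_p = p_B / (p_E).
Equating to 4.89 and solving on 0 < X < 1: X = 0.830.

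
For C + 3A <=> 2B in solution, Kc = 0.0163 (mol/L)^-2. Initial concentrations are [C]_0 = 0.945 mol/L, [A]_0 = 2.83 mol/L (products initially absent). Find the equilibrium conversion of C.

X = 0.200

Let X = conversion of C; extent ξ = 0.945·X mol/L.
Concentrations: [C] = 0.945 − 0.945X; [A] = 2.83 − 2.83X; [B] = 1.89X.
Kc = [B]^2 / ([C] [A]^3).
Equating to 0.0163 (mol/L)^-2: the physical root is X = 0.200.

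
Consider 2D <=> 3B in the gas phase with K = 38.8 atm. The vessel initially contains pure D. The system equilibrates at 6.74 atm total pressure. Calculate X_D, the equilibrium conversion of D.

X = 0.651

Let X = conversion of D (basis 1 mol D); extent of reaction ξ = 0.5X.
Mole table: n_D = 1 − X; n_B = 1.5X.
n_T = Σnᵢ = 1 + 0.5X.
Mole fractions y_i = n_i/n_T; K = p_B^3 / (p_D^2) with p_i = y_i·P.
Substituting and setting equal to 38.8 atm gives a polynomial in X; the root in (0,1) is X = 0.651.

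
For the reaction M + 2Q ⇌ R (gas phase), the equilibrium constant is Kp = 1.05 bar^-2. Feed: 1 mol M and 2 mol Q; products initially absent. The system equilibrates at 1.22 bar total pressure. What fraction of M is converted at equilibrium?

X = 0.337

Basis: 1 mol M initially; let X = conversion of M. Extent ξ = X.
Species balance: n_M = 1 − X; n_Q = 2 − 2X; n_R = X.
n_T = Σnᵢ = 3 − 2X.
With p_i = (n_i/n_T)P, Kp = p_R / (p_M p_Q^2).
Setting this equal to 1.05 bar^-2 and taking the physical root (0 < X < 1) gives X = 0.337.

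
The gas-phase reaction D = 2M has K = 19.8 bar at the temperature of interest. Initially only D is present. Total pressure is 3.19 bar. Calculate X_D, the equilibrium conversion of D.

Basis: 1 mol D initially; let X = conversion of D. Extent ξ = X.
Mole table: n_D = 1 − X; n_M = 2X.
n_T = Σnᵢ = 1 + X.
y_i = n_i/n_T, p_i = y_i·P. K = p_M^2 / (p_D).
Substituting and setting equal to 19.8 bar gives a polynomial in X; the root in (0,1) is X = 0.780.

X = 0.780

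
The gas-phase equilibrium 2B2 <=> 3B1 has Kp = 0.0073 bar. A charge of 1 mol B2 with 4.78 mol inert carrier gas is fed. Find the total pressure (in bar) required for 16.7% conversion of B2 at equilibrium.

P = 1.89 bar

Basis: 1 mol B2 initially; let X = conversion of B2. Extent ξ = 0.5X.
Mole table: n_B2 = 1 − X; n_B1 = 1.5X; n_I = 4.78 (inert).
Summing: n_T = 5.78 + 0.5X.
Kp = p_B1^3 / (p_B2^2) with p_i = (n_i/n_T)·P.
At X = 0.167: the mole-fraction product g(X) = Π y_i^ν_i = 0.003863. Since Kp = g(X)·P^{1}, P = (Kp/g)^(1/1) = (0.0073/0.003863)^(1/1) = 1.89 bar.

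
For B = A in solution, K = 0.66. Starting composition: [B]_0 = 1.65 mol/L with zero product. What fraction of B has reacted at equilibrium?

X = 0.398

Let X = conversion of B; extent ξ = 1.65·X mol/L.
Concentrations: [B] = 1.65 − 1.65X; [A] = 1.65X.
K = [A] / ([B]).
Setting equal to 0.66 and solving for X on (0,1) gives X = 0.398.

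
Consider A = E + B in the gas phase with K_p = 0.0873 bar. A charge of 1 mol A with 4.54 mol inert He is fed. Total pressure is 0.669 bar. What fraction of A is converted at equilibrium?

Let X = conversion of A (basis 1 mol A); extent of reaction ξ = X.
Mole table: n_A = 1 − X; n_E = X; n_B = X; n_I = 4.54 (inert).
Summing: n_T = 5.54 + X.
Mole fractions y_i = n_i/n_T; K_p = p_E p_B / (p_A) with p_i = y_i·P.
Substituting and setting equal to 0.0873 bar gives a polynomial in X; the root in (0,1) is X = 0.579.

X = 0.579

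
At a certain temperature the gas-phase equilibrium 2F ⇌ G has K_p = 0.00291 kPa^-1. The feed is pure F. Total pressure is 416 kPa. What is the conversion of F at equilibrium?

Take 1 mol F as basis and let X be its fractional conversion, so ξ = 0.5X.
At extent ξ: n_F = 1 − X; n_G = 0.5X.
Summing: n_T = 1 − 0.5X.
y_i = n_i/n_T, p_i = y_i·P. K_p = p_G / (p_F^2).
This yields a degree-2 equation in X; solving on (0,1), X = 0.586.

X = 0.586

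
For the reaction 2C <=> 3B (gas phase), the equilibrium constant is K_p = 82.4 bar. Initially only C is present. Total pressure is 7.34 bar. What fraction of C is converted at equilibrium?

X = 0.715

Take 1 mol C as basis and let X be its fractional conversion, so ξ = 0.5X.
At extent ξ: n_C = 1 − X; n_B = 1.5X.
Total moles n_T = 1 + 0.5X.
Mole fractions y_i = n_i/n_T; K_p = p_B^3 / (p_C^2) with p_i = y_i·P.
This yields a degree-3 equation in X; solving on (0,1), X = 0.715.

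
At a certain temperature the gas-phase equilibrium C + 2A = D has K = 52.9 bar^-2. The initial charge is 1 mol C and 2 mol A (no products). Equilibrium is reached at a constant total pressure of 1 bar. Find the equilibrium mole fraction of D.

Take 1 mol C as basis and let X be its fractional conversion, so ξ = X.
Moles: n_C = 1 − X; n_A = 2 − 2X; n_D = X.
n_T = Σnᵢ = 3 − 2X.
y_i = n_i/n_T, p_i = y_i·P. K = p_D / (p_C p_A^2).
This yields a degree-3 equation in X; solving on (0,1), X = 0.806.
Then n_D = 0.806, n_T = 1.39, so y_D = 0.580.

y_D = 0.580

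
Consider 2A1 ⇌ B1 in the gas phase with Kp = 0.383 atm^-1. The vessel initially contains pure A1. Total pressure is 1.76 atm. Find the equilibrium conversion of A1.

Basis: 1 mol A1 initially; let X = conversion of A1. Extent ξ = 0.5X.
Species balance: n_A1 = 1 − X; n_B1 = 0.5X.
n_T = Σnᵢ = 1 − 0.5X.
With p_i = (n_i/n_T)P, Kp = p_B1 / (p_A1^2).
Setting this equal to 0.383 atm^-1 and taking the physical root (0 < X < 1) gives X = 0.480.

X = 0.480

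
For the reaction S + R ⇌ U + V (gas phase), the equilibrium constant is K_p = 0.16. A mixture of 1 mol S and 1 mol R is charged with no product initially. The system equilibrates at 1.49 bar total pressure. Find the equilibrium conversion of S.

X = 0.286

Let X = conversion of S (basis 1 mol S); extent of reaction ξ = X.
Moles: n_S = 1 − X; n_R = 1 − X; n_U = X; n_V = X.
Since Δν = 0, n_T = 2 throughout.
With p_i = (n_i/n_T)P, K_p = p_U p_V / (p_S p_R).
This yields a degree-2 equation in X; solving on (0,1), X = 0.286.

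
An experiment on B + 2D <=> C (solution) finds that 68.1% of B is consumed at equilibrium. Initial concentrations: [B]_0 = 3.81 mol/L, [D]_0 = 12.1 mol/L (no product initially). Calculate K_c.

K_c = 0.0447 (mol/L)^-2

Let X = conversion of B.
Concentrations: [B] = 3.81 − 3.81X; [D] = 12.1 − 7.62X; [C] = 3.81X.
At X = 0.681: [B] = 1.22, [D] = 6.91, [C] = 2.59.
K_c = [C] / ([B] [D]^2) = 0.0447 (mol/L)^-2.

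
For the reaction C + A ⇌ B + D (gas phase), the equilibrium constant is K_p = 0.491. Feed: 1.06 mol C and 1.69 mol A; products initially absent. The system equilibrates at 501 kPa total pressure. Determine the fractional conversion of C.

Let X = conversion of C (basis 1.06 mol C); extent of reaction ξ = 1.06X.
Species balance: n_C = 1.06 − 1.06X; n_A = 1.69 − 1.06X; n_B = 1.06X; n_D = 1.06X.
Since Δν = 0, n_T = 2.75 throughout.
With p_i = (n_i/n_T)P, K_p = p_B p_D / (p_C p_A).
Setting this equal to 0.491 and taking the physical root (0 < X < 1) gives X = 0.510.

X = 0.510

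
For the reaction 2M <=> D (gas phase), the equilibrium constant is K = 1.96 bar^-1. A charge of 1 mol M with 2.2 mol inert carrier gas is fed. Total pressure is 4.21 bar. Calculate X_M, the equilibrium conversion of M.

Basis: 1 mol M initially; let X = conversion of M. Extent ξ = 0.5X.
Mole table: n_M = 1 − X; n_D = 0.5X; n_I = 2.2 (inert).
n_T = Σnᵢ = 3.2 − 0.5X.
With p_i = (n_i/n_T)P, K = p_D / (p_M^2).
Equating to 1.96 bar^-1 and solving on 0 < X < 1: X = 0.661.

X = 0.661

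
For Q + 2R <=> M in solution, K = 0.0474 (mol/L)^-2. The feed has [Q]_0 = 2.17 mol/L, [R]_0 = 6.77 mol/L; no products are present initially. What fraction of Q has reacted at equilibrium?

Let X = conversion of Q; extent ξ = 2.17·X mol/L.
Concentrations: [Q] = 2.17 − 2.17X; [R] = 6.77 − 4.34X; [M] = 2.17X.
K = [M] / ([Q] [R]^2).
This equals 0.0474 at X = 0.501 (the root in 0 < X < 1).

X = 0.501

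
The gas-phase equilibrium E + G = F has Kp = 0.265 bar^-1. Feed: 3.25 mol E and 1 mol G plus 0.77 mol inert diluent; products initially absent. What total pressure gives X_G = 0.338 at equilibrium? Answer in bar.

P = 3.1 bar

Basis: 1 mol G initially; let X = conversion of G. Extent ξ = X.
Mole table: n_E = 3.25 − X; n_G = 1 − X; n_F = X; n_I = 0.77 (inert).
n_T = Σnᵢ = 5.02 − X.
Kp = p_F / (p_E p_G) with p_i = (n_i/n_T)·P.
At X = 0.338: the mole-fraction product g(X) = Π y_i^ν_i = 0.8209. Since Kp = g(X)·P^{-1}, P = (g/Kp)^(1/1) = (0.8209/0.265)^(1/1) = 3.1 bar.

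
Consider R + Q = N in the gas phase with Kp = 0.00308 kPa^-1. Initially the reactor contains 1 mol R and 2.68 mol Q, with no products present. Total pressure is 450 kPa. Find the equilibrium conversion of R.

X = 0.488

Basis: 1 mol R initially; let X = conversion of R. Extent ξ = X.
Mole table: n_R = 1 − X; n_Q = 2.68 − X; n_N = X.
n_T = Σnᵢ = 3.68 − X.
y_i = n_i/n_T, p_i = y_i·P. Kp = p_N / (p_R p_Q).
Equating to 0.00308 kPa^-1 and solving on 0 < X < 1: X = 0.488.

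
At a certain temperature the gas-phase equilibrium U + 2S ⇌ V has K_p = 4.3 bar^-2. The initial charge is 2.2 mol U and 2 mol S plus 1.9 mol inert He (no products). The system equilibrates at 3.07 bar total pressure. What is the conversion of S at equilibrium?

X = 0.741

Let X = conversion of S (basis 2 mol S); extent of reaction ξ = X.
At extent ξ: n_U = 2.2 − X; n_S = 2 − 2X; n_V = X; n_I = 1.9 (inert).
Total moles n_T = 6.1 − 2X.
Mole fractions y_i = n_i/n_T; K_p = p_V / (p_U p_S^2) with p_i = y_i·P.
Equating to 4.3 bar^-2 and solving on 0 < X < 1: X = 0.741.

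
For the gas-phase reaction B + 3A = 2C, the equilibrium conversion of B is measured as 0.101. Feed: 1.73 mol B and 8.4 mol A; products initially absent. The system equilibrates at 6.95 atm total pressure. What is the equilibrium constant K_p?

K_p = 0.000318 atm^-2

Basis: 1.73 mol B initially; let X = conversion of B. Extent ξ = 1.73X.
At extent ξ: n_B = 1.73 − 1.73X; n_A = 8.4 − 5.19X; n_C = 3.46X.
Summing: n_T = 10.1 − 3.46X.
At X = 0.101: n_B = 1.56, n_A = 7.88, n_C = 0.349, n_T = 9.78.
p_i = (n_i/n_T)·P. K_p = p_C^2 / (p_B p_A^3) = 0.000318 atm^-2.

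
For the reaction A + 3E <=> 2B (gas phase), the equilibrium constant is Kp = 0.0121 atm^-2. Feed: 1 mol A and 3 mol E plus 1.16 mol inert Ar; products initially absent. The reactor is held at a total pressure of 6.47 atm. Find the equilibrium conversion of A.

X = 0.232

Take 1 mol A as basis and let X be its fractional conversion, so ξ = X.
Moles: n_A = 1 − X; n_E = 3 − 3X; n_B = 2X; n_I = 1.16 (inert).
n_T = Σnᵢ = 5.16 − 2X.
y_i = n_i/n_T, p_i = y_i·P. Kp = p_B^2 / (p_A p_E^3).
Setting this equal to 0.0121 atm^-2 and taking the physical root (0 < X < 1) gives X = 0.232.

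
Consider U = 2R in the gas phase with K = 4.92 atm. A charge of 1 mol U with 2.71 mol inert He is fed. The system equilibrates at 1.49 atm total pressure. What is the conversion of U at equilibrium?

X = 0.820

Let X = conversion of U (basis 1 mol U); extent of reaction ξ = X.
Moles: n_U = 1 − X; n_R = 2X; n_I = 2.71 (inert).
Summing: n_T = 3.71 + X.
With p_i = (n_i/n_T)P, K = p_R^2 / (p_U).
Substituting and setting equal to 4.92 atm gives a polynomial in X; the root in (0,1) is X = 0.820.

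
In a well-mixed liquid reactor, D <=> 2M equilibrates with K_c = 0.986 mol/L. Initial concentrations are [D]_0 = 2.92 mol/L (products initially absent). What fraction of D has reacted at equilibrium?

Let X = conversion of D; extent ξ = 2.92·X mol/L.
Concentrations: [D] = 2.92 − 2.92X; [M] = 5.84X.
K_c = [M]^2 / ([D]).
Setting equal to 0.986 and solving for X on (0,1) gives X = 0.251.

X = 0.251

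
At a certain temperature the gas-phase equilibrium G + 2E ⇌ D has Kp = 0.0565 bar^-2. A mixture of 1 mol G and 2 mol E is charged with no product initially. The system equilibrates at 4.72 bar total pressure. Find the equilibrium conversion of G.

X = 0.300

Basis: 1 mol G initially; let X = conversion of G. Extent ξ = X.
Species balance: n_G = 1 − X; n_E = 2 − 2X; n_D = X.
Summing: n_T = 3 − 2X.
With p_i = (n_i/n_T)P, Kp = p_D / (p_G p_E^2).
Setting this equal to 0.0565 bar^-2 and taking the physical root (0 < X < 1) gives X = 0.300.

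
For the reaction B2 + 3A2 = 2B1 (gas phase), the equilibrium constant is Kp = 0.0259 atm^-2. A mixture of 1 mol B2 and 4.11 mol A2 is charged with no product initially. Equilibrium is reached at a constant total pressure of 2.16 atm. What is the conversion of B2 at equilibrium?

Take 1 mol B2 as basis and let X be its fractional conversion, so ξ = X.
Moles: n_B2 = 1 − X; n_A2 = 4.11 − 3X; n_B1 = 2X.
Total moles n_T = 5.11 − 2X.
Mole fractions y_i = n_i/n_T; Kp = p_B1^2 / (p_B2 p_A2^3) with p_i = y_i·P.
This yields a degree-4 equation in X; solving on (0,1), X = 0.213.

X = 0.213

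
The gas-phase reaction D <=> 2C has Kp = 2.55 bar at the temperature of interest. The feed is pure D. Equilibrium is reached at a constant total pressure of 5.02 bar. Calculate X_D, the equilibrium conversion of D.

Take 1 mol D as basis and let X be its fractional conversion, so ξ = X.
Moles: n_D = 1 − X; n_C = 2X.
Total moles n_T = 1 + X.
With p_i = (n_i/n_T)P, Kp = p_C^2 / (p_D).
Setting this equal to 2.55 bar and taking the physical root (0 < X < 1) gives X = 0.336.

X = 0.336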